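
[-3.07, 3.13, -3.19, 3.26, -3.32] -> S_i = -3.07*(-1.02)^i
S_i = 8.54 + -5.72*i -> [8.54, 2.82, -2.9, -8.62, -14.34]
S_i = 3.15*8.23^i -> [3.15, 25.92, 213.36, 1755.94, 14451.4]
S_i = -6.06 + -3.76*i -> [-6.06, -9.82, -13.58, -17.34, -21.1]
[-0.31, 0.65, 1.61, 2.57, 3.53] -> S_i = -0.31 + 0.96*i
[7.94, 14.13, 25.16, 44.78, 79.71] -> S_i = 7.94*1.78^i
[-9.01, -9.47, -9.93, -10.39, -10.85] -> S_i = -9.01 + -0.46*i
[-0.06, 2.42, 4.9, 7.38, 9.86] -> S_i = -0.06 + 2.48*i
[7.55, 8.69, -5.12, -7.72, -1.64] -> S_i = Random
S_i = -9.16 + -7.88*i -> [-9.16, -17.04, -24.92, -32.8, -40.68]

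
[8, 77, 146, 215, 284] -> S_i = 8 + 69*i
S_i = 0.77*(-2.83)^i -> [0.77, -2.18, 6.17, -17.45, 49.39]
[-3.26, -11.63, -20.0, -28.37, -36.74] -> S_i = -3.26 + -8.37*i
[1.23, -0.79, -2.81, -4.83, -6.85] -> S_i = 1.23 + -2.02*i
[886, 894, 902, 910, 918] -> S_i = 886 + 8*i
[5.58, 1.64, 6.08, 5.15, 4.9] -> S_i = Random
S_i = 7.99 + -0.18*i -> [7.99, 7.81, 7.63, 7.45, 7.27]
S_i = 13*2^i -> [13, 26, 52, 104, 208]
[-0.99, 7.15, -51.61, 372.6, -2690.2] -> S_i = -0.99*(-7.22)^i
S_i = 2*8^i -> [2, 16, 128, 1024, 8192]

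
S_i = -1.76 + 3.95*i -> [-1.76, 2.19, 6.14, 10.09, 14.04]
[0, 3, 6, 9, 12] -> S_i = 0 + 3*i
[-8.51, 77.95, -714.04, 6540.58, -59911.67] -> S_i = -8.51*(-9.16)^i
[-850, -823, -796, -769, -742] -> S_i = -850 + 27*i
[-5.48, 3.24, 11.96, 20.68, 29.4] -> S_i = -5.48 + 8.72*i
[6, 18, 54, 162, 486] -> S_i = 6*3^i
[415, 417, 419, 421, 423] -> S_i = 415 + 2*i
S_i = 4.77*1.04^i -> [4.77, 4.96, 5.16, 5.37, 5.58]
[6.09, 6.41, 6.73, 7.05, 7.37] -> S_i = 6.09 + 0.32*i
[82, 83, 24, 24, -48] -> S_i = Random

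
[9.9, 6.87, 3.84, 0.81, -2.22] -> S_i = 9.90 + -3.03*i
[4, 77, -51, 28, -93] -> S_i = Random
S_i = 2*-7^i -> [2, -14, 98, -686, 4802]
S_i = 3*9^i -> [3, 27, 243, 2187, 19683]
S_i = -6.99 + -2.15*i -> [-6.99, -9.14, -11.29, -13.44, -15.59]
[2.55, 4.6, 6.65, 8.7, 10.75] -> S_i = 2.55 + 2.05*i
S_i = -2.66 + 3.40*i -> [-2.66, 0.74, 4.14, 7.54, 10.94]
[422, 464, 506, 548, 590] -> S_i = 422 + 42*i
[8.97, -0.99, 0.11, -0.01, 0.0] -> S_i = 8.97*(-0.11)^i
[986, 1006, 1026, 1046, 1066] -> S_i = 986 + 20*i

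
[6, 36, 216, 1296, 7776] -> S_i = 6*6^i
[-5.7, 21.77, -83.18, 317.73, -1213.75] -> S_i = -5.70*(-3.82)^i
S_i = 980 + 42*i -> [980, 1022, 1064, 1106, 1148]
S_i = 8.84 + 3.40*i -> [8.84, 12.24, 15.64, 19.04, 22.44]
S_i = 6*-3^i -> [6, -18, 54, -162, 486]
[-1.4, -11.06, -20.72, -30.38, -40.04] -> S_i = -1.40 + -9.66*i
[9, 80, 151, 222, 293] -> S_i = 9 + 71*i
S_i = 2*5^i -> [2, 10, 50, 250, 1250]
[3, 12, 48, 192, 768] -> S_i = 3*4^i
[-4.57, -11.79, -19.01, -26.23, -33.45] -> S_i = -4.57 + -7.22*i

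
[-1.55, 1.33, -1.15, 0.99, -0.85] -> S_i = -1.55*(-0.86)^i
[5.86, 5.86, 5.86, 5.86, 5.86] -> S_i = 5.86*1.00^i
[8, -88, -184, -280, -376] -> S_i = 8 + -96*i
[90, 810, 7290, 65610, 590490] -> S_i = 90*9^i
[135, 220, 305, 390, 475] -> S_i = 135 + 85*i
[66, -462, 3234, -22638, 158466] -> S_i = 66*-7^i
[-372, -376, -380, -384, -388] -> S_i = -372 + -4*i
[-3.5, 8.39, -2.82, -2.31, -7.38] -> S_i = Random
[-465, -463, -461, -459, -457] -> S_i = -465 + 2*i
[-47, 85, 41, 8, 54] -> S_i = Random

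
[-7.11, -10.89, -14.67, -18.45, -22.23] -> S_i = -7.11 + -3.78*i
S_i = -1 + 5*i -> [-1, 4, 9, 14, 19]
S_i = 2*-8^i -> [2, -16, 128, -1024, 8192]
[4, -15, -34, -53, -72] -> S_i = 4 + -19*i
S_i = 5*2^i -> [5, 10, 20, 40, 80]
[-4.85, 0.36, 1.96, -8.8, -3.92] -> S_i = Random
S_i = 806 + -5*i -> [806, 801, 796, 791, 786]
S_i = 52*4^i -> [52, 208, 832, 3328, 13312]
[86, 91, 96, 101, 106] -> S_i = 86 + 5*i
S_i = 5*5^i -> [5, 25, 125, 625, 3125]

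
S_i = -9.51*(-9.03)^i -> [-9.51, 85.88, -775.45, 7002.35, -63231.21]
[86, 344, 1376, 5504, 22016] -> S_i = 86*4^i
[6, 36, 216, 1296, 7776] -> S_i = 6*6^i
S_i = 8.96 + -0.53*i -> [8.96, 8.43, 7.9, 7.37, 6.84]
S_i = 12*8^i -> [12, 96, 768, 6144, 49152]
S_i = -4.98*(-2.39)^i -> [-4.98, 11.9, -28.45, 67.99, -162.49]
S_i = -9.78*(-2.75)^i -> [-9.78, 26.9, -73.96, 203.39, -559.33]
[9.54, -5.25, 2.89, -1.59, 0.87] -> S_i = 9.54*(-0.55)^i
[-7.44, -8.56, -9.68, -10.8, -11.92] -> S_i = -7.44 + -1.12*i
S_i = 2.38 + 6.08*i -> [2.38, 8.46, 14.54, 20.62, 26.7]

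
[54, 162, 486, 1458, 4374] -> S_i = 54*3^i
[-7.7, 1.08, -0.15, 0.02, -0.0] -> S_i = -7.70*(-0.14)^i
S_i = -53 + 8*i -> [-53, -45, -37, -29, -21]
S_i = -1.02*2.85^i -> [-1.02, -2.91, -8.28, -23.61, -67.29]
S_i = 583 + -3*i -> [583, 580, 577, 574, 571]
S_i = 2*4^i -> [2, 8, 32, 128, 512]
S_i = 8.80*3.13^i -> [8.8, 27.54, 86.21, 269.85, 844.62]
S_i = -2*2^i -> [-2, -4, -8, -16, -32]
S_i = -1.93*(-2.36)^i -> [-1.93, 4.55, -10.75, 25.37, -59.87]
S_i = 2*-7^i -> [2, -14, 98, -686, 4802]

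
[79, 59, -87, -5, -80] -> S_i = Random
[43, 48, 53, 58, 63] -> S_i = 43 + 5*i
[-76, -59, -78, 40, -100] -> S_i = Random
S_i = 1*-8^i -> [1, -8, 64, -512, 4096]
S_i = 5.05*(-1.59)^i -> [5.05, -8.03, 12.77, -20.3, 32.28]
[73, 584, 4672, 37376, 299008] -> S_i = 73*8^i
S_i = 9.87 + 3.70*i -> [9.87, 13.57, 17.27, 20.97, 24.67]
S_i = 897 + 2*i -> [897, 899, 901, 903, 905]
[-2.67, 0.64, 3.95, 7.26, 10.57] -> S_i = -2.67 + 3.31*i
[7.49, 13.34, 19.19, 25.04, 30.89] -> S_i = 7.49 + 5.85*i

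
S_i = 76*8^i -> [76, 608, 4864, 38912, 311296]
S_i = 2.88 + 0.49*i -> [2.88, 3.37, 3.86, 4.35, 4.84]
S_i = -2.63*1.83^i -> [-2.63, -4.81, -8.81, -16.12, -29.5]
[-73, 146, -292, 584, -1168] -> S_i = -73*-2^i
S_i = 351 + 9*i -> [351, 360, 369, 378, 387]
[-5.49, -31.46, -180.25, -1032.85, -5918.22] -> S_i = -5.49*5.73^i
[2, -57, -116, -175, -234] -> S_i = 2 + -59*i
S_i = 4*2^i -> [4, 8, 16, 32, 64]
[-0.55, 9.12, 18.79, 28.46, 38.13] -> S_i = -0.55 + 9.67*i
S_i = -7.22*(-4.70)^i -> [-7.22, 33.93, -159.49, 749.6, -3523.13]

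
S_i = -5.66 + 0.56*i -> [-5.66, -5.1, -4.54, -3.98, -3.42]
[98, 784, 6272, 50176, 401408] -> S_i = 98*8^i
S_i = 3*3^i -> [3, 9, 27, 81, 243]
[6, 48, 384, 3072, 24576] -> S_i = 6*8^i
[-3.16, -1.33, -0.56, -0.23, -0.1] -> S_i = -3.16*0.42^i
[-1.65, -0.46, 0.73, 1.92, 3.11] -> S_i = -1.65 + 1.19*i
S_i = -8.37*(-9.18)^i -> [-8.37, 76.84, -705.36, 6475.2, -59442.38]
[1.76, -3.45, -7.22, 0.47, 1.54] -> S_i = Random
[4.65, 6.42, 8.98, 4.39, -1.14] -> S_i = Random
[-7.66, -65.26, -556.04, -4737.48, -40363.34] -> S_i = -7.66*8.52^i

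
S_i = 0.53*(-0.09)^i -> [0.53, -0.05, 0.0, -0.0, 0.0]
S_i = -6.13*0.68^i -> [-6.13, -4.17, -2.83, -1.93, -1.31]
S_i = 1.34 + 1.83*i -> [1.34, 3.17, 5.0, 6.83, 8.66]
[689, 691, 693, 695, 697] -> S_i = 689 + 2*i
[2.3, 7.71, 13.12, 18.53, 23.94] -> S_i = 2.30 + 5.41*i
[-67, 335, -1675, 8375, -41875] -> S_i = -67*-5^i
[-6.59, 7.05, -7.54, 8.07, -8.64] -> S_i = -6.59*(-1.07)^i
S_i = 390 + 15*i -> [390, 405, 420, 435, 450]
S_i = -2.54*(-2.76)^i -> [-2.54, 7.01, -19.35, 53.4, -147.39]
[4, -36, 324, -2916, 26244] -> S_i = 4*-9^i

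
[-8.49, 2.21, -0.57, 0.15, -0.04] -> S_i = -8.49*(-0.26)^i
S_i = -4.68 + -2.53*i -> [-4.68, -7.21, -9.74, -12.27, -14.8]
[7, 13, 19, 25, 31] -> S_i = 7 + 6*i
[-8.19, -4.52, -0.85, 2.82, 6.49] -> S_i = -8.19 + 3.67*i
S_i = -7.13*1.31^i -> [-7.13, -9.34, -12.24, -16.03, -21.0]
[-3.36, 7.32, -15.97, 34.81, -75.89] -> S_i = -3.36*(-2.18)^i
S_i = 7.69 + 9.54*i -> [7.69, 17.23, 26.77, 36.31, 45.85]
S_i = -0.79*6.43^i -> [-0.79, -5.08, -32.66, -210.02, -1350.43]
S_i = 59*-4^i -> [59, -236, 944, -3776, 15104]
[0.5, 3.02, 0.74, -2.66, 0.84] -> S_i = Random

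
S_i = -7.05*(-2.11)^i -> [-7.05, 14.88, -31.39, 66.23, -139.74]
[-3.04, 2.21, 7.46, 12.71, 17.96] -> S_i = -3.04 + 5.25*i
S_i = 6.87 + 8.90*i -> [6.87, 15.77, 24.67, 33.57, 42.47]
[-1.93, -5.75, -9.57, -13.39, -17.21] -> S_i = -1.93 + -3.82*i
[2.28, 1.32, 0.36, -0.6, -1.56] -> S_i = 2.28 + -0.96*i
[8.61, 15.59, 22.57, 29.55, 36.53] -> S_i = 8.61 + 6.98*i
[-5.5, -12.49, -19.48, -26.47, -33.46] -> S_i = -5.50 + -6.99*i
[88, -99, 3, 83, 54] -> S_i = Random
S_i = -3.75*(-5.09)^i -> [-3.75, 19.09, -97.16, 494.52, -2517.11]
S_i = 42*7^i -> [42, 294, 2058, 14406, 100842]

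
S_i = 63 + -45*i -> [63, 18, -27, -72, -117]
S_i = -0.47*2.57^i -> [-0.47, -1.21, -3.1, -7.98, -20.5]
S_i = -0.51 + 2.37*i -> [-0.51, 1.86, 4.23, 6.6, 8.97]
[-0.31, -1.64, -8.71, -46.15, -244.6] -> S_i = -0.31*5.30^i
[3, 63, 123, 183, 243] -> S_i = 3 + 60*i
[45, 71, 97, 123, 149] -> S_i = 45 + 26*i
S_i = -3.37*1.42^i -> [-3.37, -4.79, -6.8, -9.65, -13.7]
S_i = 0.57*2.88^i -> [0.57, 1.64, 4.73, 13.62, 39.21]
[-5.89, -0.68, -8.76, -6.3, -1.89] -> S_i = Random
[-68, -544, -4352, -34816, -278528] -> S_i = -68*8^i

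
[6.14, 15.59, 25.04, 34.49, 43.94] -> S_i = 6.14 + 9.45*i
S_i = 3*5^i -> [3, 15, 75, 375, 1875]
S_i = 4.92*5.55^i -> [4.92, 27.31, 151.55, 841.09, 4668.07]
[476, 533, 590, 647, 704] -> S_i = 476 + 57*i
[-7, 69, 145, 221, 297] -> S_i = -7 + 76*i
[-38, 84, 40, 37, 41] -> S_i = Random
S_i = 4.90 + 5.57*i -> [4.9, 10.47, 16.04, 21.61, 27.18]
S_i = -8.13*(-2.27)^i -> [-8.13, 18.46, -41.89, 95.1, -215.87]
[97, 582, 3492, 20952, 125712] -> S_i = 97*6^i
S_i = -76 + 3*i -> [-76, -73, -70, -67, -64]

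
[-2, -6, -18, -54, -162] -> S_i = -2*3^i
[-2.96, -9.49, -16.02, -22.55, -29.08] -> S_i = -2.96 + -6.53*i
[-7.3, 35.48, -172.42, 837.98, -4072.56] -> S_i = -7.30*(-4.86)^i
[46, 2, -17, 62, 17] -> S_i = Random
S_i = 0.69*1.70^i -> [0.69, 1.17, 1.99, 3.39, 5.76]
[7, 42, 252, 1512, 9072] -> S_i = 7*6^i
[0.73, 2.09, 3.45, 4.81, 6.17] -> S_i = 0.73 + 1.36*i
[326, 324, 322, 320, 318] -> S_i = 326 + -2*i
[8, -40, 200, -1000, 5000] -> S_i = 8*-5^i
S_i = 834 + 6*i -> [834, 840, 846, 852, 858]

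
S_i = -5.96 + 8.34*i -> [-5.96, 2.38, 10.72, 19.06, 27.4]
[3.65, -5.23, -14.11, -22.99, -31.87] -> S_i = 3.65 + -8.88*i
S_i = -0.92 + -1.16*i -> [-0.92, -2.08, -3.24, -4.4, -5.56]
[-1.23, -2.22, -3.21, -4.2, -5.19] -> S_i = -1.23 + -0.99*i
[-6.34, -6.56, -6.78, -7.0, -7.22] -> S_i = -6.34 + -0.22*i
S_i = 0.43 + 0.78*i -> [0.43, 1.21, 1.99, 2.77, 3.55]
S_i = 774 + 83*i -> [774, 857, 940, 1023, 1106]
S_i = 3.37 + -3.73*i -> [3.37, -0.36, -4.09, -7.82, -11.55]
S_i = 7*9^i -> [7, 63, 567, 5103, 45927]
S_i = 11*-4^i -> [11, -44, 176, -704, 2816]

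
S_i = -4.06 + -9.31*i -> [-4.06, -13.37, -22.68, -31.99, -41.3]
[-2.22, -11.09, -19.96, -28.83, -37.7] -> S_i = -2.22 + -8.87*i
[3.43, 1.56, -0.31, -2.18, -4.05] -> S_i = 3.43 + -1.87*i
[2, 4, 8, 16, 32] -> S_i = 2*2^i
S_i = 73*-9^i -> [73, -657, 5913, -53217, 478953]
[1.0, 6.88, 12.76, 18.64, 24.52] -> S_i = 1.00 + 5.88*i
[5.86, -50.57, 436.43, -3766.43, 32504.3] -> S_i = 5.86*(-8.63)^i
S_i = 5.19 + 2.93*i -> [5.19, 8.12, 11.05, 13.98, 16.91]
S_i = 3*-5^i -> [3, -15, 75, -375, 1875]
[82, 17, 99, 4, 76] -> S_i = Random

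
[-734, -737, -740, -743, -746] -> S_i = -734 + -3*i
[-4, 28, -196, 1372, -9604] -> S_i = -4*-7^i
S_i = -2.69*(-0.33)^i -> [-2.69, 0.89, -0.29, 0.1, -0.03]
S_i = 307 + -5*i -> [307, 302, 297, 292, 287]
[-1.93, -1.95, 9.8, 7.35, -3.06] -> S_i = Random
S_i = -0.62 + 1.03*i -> [-0.62, 0.41, 1.44, 2.47, 3.5]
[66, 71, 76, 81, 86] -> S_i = 66 + 5*i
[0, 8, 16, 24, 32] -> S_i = 0 + 8*i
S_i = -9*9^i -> [-9, -81, -729, -6561, -59049]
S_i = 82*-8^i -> [82, -656, 5248, -41984, 335872]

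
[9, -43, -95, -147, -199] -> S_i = 9 + -52*i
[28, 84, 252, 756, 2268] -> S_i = 28*3^i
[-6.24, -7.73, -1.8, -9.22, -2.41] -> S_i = Random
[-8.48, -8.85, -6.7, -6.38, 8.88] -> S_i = Random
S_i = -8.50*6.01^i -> [-8.5, -51.08, -307.02, -1845.2, -11089.62]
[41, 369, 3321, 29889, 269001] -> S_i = 41*9^i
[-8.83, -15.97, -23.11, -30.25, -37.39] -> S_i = -8.83 + -7.14*i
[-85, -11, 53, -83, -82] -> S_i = Random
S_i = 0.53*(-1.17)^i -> [0.53, -0.62, 0.73, -0.85, 0.99]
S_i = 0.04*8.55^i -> [0.04, 0.34, 2.92, 25.0, 213.76]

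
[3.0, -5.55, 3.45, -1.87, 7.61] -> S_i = Random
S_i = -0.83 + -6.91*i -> [-0.83, -7.74, -14.65, -21.56, -28.47]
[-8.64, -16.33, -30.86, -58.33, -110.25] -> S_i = -8.64*1.89^i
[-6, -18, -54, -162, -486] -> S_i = -6*3^i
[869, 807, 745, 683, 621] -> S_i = 869 + -62*i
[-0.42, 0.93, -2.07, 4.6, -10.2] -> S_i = -0.42*(-2.22)^i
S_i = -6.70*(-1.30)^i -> [-6.7, 8.71, -11.32, 14.72, -19.14]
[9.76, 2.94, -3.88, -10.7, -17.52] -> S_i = 9.76 + -6.82*i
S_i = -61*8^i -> [-61, -488, -3904, -31232, -249856]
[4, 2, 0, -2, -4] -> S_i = 4 + -2*i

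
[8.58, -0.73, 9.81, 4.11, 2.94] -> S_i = Random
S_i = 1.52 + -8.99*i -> [1.52, -7.47, -16.46, -25.45, -34.44]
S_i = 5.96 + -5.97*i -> [5.96, -0.01, -5.98, -11.95, -17.92]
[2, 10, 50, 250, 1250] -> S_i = 2*5^i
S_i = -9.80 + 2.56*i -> [-9.8, -7.24, -4.68, -2.12, 0.44]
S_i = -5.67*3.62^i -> [-5.67, -20.53, -74.3, -268.97, -973.68]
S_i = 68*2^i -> [68, 136, 272, 544, 1088]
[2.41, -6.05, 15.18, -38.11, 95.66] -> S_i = 2.41*(-2.51)^i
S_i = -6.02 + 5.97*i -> [-6.02, -0.05, 5.92, 11.89, 17.86]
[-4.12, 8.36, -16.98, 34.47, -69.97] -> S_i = -4.12*(-2.03)^i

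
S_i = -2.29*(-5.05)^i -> [-2.29, 11.56, -58.4, 294.92, -1489.36]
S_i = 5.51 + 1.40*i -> [5.51, 6.91, 8.31, 9.71, 11.11]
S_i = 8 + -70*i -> [8, -62, -132, -202, -272]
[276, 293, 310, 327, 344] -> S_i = 276 + 17*i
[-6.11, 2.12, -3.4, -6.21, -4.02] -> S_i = Random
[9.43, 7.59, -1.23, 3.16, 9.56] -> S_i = Random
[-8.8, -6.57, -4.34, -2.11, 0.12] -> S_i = -8.80 + 2.23*i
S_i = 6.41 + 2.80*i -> [6.41, 9.21, 12.01, 14.81, 17.61]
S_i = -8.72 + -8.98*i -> [-8.72, -17.7, -26.68, -35.66, -44.64]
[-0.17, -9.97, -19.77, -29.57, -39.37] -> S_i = -0.17 + -9.80*i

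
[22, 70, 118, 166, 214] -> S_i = 22 + 48*i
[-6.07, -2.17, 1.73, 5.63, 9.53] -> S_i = -6.07 + 3.90*i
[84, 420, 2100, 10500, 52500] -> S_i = 84*5^i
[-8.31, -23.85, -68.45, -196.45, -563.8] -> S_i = -8.31*2.87^i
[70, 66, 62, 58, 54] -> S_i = 70 + -4*i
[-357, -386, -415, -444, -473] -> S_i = -357 + -29*i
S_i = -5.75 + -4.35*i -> [-5.75, -10.1, -14.45, -18.8, -23.15]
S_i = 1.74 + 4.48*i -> [1.74, 6.22, 10.7, 15.18, 19.66]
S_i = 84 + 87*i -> [84, 171, 258, 345, 432]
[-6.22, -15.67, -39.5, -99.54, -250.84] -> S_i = -6.22*2.52^i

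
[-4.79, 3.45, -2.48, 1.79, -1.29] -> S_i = -4.79*(-0.72)^i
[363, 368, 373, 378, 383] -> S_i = 363 + 5*i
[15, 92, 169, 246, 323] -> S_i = 15 + 77*i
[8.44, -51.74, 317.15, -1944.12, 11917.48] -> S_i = 8.44*(-6.13)^i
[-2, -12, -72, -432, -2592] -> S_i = -2*6^i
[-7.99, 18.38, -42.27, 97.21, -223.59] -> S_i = -7.99*(-2.30)^i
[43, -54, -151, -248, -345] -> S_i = 43 + -97*i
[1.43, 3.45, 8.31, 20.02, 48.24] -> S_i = 1.43*2.41^i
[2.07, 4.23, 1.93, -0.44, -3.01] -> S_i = Random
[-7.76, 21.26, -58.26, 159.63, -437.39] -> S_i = -7.76*(-2.74)^i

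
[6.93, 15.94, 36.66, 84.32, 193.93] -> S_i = 6.93*2.30^i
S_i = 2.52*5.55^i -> [2.52, 13.99, 77.62, 430.8, 2390.96]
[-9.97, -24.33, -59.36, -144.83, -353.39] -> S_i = -9.97*2.44^i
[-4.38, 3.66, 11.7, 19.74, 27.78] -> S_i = -4.38 + 8.04*i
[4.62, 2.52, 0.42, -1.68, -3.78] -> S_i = 4.62 + -2.10*i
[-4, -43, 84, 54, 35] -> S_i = Random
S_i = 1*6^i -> [1, 6, 36, 216, 1296]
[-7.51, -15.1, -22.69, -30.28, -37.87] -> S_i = -7.51 + -7.59*i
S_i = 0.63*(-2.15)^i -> [0.63, -1.35, 2.91, -6.26, 13.46]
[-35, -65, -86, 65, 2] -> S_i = Random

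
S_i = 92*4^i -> [92, 368, 1472, 5888, 23552]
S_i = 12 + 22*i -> [12, 34, 56, 78, 100]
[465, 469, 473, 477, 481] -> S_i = 465 + 4*i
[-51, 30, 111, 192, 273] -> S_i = -51 + 81*i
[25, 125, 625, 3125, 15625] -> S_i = 25*5^i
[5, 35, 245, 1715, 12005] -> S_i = 5*7^i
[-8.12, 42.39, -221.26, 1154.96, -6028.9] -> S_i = -8.12*(-5.22)^i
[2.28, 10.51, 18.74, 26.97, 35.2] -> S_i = 2.28 + 8.23*i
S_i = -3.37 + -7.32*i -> [-3.37, -10.69, -18.01, -25.33, -32.65]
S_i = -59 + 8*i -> [-59, -51, -43, -35, -27]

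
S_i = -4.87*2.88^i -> [-4.87, -14.03, -40.39, -116.33, -335.04]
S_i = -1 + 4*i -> [-1, 3, 7, 11, 15]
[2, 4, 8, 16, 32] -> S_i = 2*2^i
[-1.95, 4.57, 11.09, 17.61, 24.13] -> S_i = -1.95 + 6.52*i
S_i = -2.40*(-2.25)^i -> [-2.4, 5.4, -12.15, 27.34, -61.51]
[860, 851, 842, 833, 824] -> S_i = 860 + -9*i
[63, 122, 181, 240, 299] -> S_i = 63 + 59*i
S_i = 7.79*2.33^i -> [7.79, 18.15, 42.29, 98.54, 229.59]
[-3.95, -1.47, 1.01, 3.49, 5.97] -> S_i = -3.95 + 2.48*i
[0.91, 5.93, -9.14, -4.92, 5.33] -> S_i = Random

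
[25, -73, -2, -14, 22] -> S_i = Random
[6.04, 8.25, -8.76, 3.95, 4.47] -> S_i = Random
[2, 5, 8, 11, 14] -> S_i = 2 + 3*i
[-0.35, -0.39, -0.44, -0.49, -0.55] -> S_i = -0.35*1.12^i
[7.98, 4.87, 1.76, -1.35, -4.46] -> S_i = 7.98 + -3.11*i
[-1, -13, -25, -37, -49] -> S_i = -1 + -12*i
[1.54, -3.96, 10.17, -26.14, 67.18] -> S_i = 1.54*(-2.57)^i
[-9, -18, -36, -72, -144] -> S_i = -9*2^i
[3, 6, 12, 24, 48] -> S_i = 3*2^i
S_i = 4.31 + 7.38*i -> [4.31, 11.69, 19.07, 26.45, 33.83]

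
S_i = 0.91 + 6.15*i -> [0.91, 7.06, 13.21, 19.36, 25.51]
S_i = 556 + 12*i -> [556, 568, 580, 592, 604]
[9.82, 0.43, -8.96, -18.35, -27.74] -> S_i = 9.82 + -9.39*i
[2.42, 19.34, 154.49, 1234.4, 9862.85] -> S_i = 2.42*7.99^i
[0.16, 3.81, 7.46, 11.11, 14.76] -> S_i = 0.16 + 3.65*i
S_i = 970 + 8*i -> [970, 978, 986, 994, 1002]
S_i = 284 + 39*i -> [284, 323, 362, 401, 440]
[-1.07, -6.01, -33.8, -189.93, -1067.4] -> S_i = -1.07*5.62^i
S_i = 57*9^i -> [57, 513, 4617, 41553, 373977]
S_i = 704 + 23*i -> [704, 727, 750, 773, 796]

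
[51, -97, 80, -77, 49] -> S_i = Random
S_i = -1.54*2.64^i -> [-1.54, -4.07, -10.73, -28.34, -74.81]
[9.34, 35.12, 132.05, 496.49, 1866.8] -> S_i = 9.34*3.76^i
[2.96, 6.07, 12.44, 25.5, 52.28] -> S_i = 2.96*2.05^i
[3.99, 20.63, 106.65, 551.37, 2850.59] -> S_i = 3.99*5.17^i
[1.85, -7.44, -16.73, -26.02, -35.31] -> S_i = 1.85 + -9.29*i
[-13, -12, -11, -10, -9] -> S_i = -13 + 1*i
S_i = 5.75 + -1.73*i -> [5.75, 4.02, 2.29, 0.56, -1.17]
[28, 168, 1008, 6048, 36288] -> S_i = 28*6^i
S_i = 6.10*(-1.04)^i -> [6.1, -6.34, 6.6, -6.86, 7.14]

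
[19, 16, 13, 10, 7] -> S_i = 19 + -3*i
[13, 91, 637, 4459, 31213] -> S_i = 13*7^i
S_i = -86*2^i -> [-86, -172, -344, -688, -1376]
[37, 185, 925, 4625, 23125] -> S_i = 37*5^i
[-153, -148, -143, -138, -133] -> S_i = -153 + 5*i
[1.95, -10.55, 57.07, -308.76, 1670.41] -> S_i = 1.95*(-5.41)^i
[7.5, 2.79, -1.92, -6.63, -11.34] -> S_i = 7.50 + -4.71*i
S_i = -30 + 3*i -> [-30, -27, -24, -21, -18]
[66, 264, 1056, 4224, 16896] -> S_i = 66*4^i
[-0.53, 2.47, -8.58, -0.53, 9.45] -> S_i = Random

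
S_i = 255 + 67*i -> [255, 322, 389, 456, 523]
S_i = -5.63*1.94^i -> [-5.63, -10.92, -21.19, -41.11, -79.75]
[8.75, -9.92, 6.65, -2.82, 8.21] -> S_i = Random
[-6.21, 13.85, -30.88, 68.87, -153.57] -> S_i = -6.21*(-2.23)^i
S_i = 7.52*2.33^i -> [7.52, 17.52, 40.83, 95.12, 221.64]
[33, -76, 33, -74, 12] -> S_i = Random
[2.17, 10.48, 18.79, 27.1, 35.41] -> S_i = 2.17 + 8.31*i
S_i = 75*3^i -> [75, 225, 675, 2025, 6075]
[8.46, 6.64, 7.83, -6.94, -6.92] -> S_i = Random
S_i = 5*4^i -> [5, 20, 80, 320, 1280]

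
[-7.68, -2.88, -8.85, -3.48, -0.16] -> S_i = Random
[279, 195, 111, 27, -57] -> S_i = 279 + -84*i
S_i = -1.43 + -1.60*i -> [-1.43, -3.03, -4.63, -6.23, -7.83]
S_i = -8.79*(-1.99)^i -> [-8.79, 17.49, -34.81, 69.27, -137.85]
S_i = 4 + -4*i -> [4, 0, -4, -8, -12]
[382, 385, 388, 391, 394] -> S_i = 382 + 3*i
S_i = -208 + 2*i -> [-208, -206, -204, -202, -200]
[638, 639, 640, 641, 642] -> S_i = 638 + 1*i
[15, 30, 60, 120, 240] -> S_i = 15*2^i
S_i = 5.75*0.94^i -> [5.75, 5.4, 5.08, 4.78, 4.49]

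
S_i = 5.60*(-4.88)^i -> [5.6, -27.33, 133.36, -650.8, 3175.9]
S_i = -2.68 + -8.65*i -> [-2.68, -11.33, -19.98, -28.63, -37.28]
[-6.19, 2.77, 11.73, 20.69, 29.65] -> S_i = -6.19 + 8.96*i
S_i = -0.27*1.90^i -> [-0.27, -0.51, -0.97, -1.85, -3.52]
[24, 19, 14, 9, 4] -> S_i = 24 + -5*i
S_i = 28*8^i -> [28, 224, 1792, 14336, 114688]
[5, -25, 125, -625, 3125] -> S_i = 5*-5^i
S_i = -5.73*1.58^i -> [-5.73, -9.05, -14.3, -22.6, -35.71]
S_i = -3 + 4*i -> [-3, 1, 5, 9, 13]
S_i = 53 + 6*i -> [53, 59, 65, 71, 77]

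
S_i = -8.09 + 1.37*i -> [-8.09, -6.72, -5.35, -3.98, -2.61]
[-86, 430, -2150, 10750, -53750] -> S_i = -86*-5^i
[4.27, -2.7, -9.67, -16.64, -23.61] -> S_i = 4.27 + -6.97*i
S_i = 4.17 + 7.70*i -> [4.17, 11.87, 19.57, 27.27, 34.97]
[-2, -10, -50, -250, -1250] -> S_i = -2*5^i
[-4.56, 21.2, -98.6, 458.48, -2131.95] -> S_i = -4.56*(-4.65)^i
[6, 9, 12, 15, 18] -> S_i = 6 + 3*i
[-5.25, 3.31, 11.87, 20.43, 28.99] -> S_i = -5.25 + 8.56*i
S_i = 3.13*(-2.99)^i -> [3.13, -9.36, 27.98, -83.67, 250.17]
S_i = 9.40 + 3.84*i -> [9.4, 13.24, 17.08, 20.92, 24.76]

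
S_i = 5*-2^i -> [5, -10, 20, -40, 80]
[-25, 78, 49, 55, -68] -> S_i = Random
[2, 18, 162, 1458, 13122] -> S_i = 2*9^i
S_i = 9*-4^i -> [9, -36, 144, -576, 2304]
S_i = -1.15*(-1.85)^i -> [-1.15, 2.13, -3.94, 7.28, -13.47]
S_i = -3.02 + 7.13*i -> [-3.02, 4.11, 11.24, 18.37, 25.5]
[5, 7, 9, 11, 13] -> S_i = 5 + 2*i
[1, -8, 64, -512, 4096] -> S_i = 1*-8^i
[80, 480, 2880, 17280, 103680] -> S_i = 80*6^i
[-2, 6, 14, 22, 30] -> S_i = -2 + 8*i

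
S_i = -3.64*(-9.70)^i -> [-3.64, 35.31, -342.49, 3322.13, -32224.66]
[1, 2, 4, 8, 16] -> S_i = 1*2^i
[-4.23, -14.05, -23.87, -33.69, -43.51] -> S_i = -4.23 + -9.82*i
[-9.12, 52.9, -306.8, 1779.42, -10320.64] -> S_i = -9.12*(-5.80)^i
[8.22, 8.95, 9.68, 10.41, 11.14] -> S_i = 8.22 + 0.73*i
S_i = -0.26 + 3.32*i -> [-0.26, 3.06, 6.38, 9.7, 13.02]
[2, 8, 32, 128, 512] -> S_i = 2*4^i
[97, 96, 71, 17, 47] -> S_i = Random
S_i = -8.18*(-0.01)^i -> [-8.18, 0.08, -0.0, 0.0, -0.0]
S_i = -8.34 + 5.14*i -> [-8.34, -3.2, 1.94, 7.08, 12.22]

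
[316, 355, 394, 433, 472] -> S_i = 316 + 39*i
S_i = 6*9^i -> [6, 54, 486, 4374, 39366]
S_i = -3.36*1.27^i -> [-3.36, -4.27, -5.42, -6.88, -8.74]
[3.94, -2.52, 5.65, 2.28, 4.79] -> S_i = Random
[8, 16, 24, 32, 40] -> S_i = 8 + 8*i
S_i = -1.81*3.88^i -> [-1.81, -7.02, -27.25, -105.72, -410.21]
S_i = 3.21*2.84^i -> [3.21, 9.12, 25.89, 73.53, 208.82]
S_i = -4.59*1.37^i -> [-4.59, -6.29, -8.61, -11.8, -16.17]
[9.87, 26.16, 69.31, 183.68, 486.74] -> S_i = 9.87*2.65^i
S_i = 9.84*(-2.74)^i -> [9.84, -26.96, 73.87, -202.42, 554.62]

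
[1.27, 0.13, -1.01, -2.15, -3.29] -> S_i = 1.27 + -1.14*i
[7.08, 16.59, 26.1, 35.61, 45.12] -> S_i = 7.08 + 9.51*i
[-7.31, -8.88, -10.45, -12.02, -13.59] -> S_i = -7.31 + -1.57*i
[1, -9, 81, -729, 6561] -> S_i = 1*-9^i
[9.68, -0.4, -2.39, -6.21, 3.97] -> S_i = Random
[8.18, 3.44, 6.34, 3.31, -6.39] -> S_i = Random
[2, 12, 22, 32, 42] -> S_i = 2 + 10*i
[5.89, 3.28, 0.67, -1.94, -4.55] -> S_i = 5.89 + -2.61*i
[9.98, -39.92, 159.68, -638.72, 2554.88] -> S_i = 9.98*(-4.00)^i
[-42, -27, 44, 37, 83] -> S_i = Random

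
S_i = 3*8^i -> [3, 24, 192, 1536, 12288]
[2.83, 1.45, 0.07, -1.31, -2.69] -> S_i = 2.83 + -1.38*i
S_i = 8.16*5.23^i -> [8.16, 42.68, 223.2, 1167.33, 6105.16]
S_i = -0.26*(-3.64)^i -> [-0.26, 0.95, -3.44, 12.54, -45.64]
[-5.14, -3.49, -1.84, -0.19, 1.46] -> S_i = -5.14 + 1.65*i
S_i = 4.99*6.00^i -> [4.99, 29.94, 179.64, 1077.84, 6467.04]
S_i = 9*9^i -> [9, 81, 729, 6561, 59049]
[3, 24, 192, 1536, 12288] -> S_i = 3*8^i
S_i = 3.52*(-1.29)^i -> [3.52, -4.54, 5.86, -7.56, 9.75]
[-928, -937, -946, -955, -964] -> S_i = -928 + -9*i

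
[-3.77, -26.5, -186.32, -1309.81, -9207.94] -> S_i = -3.77*7.03^i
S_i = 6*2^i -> [6, 12, 24, 48, 96]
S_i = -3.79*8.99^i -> [-3.79, -34.07, -306.31, -2753.71, -24755.86]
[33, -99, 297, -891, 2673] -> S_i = 33*-3^i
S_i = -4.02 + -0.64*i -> [-4.02, -4.66, -5.3, -5.94, -6.58]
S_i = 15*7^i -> [15, 105, 735, 5145, 36015]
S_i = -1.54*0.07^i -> [-1.54, -0.11, -0.01, -0.0, -0.0]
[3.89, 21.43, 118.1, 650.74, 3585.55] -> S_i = 3.89*5.51^i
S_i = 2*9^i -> [2, 18, 162, 1458, 13122]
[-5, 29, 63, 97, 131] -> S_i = -5 + 34*i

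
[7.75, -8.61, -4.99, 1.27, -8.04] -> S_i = Random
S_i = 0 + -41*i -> [0, -41, -82, -123, -164]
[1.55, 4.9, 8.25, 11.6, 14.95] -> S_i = 1.55 + 3.35*i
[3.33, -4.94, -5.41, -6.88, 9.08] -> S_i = Random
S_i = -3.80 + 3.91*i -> [-3.8, 0.11, 4.02, 7.93, 11.84]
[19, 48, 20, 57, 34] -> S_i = Random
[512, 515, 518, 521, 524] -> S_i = 512 + 3*i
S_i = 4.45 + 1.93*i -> [4.45, 6.38, 8.31, 10.24, 12.17]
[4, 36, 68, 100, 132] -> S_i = 4 + 32*i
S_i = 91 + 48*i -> [91, 139, 187, 235, 283]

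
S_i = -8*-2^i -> [-8, 16, -32, 64, -128]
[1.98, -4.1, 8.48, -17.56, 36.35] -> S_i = 1.98*(-2.07)^i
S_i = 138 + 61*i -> [138, 199, 260, 321, 382]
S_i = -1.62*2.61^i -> [-1.62, -4.23, -11.04, -28.8, -75.18]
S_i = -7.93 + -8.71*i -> [-7.93, -16.64, -25.35, -34.06, -42.77]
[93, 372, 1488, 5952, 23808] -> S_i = 93*4^i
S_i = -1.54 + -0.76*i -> [-1.54, -2.3, -3.06, -3.82, -4.58]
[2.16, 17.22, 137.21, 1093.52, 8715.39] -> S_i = 2.16*7.97^i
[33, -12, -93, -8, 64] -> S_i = Random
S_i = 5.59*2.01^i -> [5.59, 11.24, 22.58, 45.39, 91.24]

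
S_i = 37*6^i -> [37, 222, 1332, 7992, 47952]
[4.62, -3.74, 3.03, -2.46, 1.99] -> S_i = 4.62*(-0.81)^i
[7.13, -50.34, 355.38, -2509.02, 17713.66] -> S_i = 7.13*(-7.06)^i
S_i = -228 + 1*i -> [-228, -227, -226, -225, -224]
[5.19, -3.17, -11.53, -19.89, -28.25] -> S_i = 5.19 + -8.36*i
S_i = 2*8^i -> [2, 16, 128, 1024, 8192]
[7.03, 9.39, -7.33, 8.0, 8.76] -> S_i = Random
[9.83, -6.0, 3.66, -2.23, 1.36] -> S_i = 9.83*(-0.61)^i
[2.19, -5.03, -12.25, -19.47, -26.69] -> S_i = 2.19 + -7.22*i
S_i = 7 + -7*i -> [7, 0, -7, -14, -21]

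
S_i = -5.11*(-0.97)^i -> [-5.11, 4.96, -4.81, 4.66, -4.52]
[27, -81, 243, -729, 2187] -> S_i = 27*-3^i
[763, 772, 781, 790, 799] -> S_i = 763 + 9*i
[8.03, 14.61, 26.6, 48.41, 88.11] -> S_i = 8.03*1.82^i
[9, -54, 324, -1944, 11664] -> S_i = 9*-6^i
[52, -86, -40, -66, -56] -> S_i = Random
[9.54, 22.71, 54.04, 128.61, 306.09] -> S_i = 9.54*2.38^i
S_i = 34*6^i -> [34, 204, 1224, 7344, 44064]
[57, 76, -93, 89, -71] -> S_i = Random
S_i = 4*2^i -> [4, 8, 16, 32, 64]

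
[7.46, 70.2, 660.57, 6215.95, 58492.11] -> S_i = 7.46*9.41^i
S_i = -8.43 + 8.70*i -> [-8.43, 0.27, 8.97, 17.67, 26.37]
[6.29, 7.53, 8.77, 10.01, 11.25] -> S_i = 6.29 + 1.24*i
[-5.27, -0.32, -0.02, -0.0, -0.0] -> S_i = -5.27*0.06^i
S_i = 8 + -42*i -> [8, -34, -76, -118, -160]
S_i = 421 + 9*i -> [421, 430, 439, 448, 457]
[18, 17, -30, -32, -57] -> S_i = Random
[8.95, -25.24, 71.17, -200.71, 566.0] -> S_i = 8.95*(-2.82)^i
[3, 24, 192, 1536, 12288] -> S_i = 3*8^i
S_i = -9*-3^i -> [-9, 27, -81, 243, -729]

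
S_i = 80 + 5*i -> [80, 85, 90, 95, 100]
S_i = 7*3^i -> [7, 21, 63, 189, 567]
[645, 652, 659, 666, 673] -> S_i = 645 + 7*i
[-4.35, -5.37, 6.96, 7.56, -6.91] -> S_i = Random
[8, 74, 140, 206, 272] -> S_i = 8 + 66*i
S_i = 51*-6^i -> [51, -306, 1836, -11016, 66096]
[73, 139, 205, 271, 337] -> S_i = 73 + 66*i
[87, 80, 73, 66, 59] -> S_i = 87 + -7*i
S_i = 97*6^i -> [97, 582, 3492, 20952, 125712]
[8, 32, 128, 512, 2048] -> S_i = 8*4^i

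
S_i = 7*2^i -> [7, 14, 28, 56, 112]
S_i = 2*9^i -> [2, 18, 162, 1458, 13122]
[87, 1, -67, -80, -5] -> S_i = Random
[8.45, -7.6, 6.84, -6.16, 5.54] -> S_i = 8.45*(-0.90)^i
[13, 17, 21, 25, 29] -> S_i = 13 + 4*i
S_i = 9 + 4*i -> [9, 13, 17, 21, 25]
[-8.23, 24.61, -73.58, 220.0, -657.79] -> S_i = -8.23*(-2.99)^i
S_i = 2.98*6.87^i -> [2.98, 20.47, 140.65, 966.24, 6638.09]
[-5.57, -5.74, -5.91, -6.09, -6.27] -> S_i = -5.57*1.03^i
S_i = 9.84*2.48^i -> [9.84, 24.4, 60.52, 150.09, 372.22]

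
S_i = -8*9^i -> [-8, -72, -648, -5832, -52488]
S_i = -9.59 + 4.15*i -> [-9.59, -5.44, -1.29, 2.86, 7.01]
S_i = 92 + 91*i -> [92, 183, 274, 365, 456]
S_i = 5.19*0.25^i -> [5.19, 1.3, 0.32, 0.08, 0.02]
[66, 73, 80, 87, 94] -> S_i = 66 + 7*i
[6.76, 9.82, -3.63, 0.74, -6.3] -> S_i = Random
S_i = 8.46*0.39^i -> [8.46, 3.3, 1.29, 0.5, 0.2]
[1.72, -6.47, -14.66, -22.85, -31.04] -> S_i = 1.72 + -8.19*i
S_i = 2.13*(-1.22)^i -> [2.13, -2.6, 3.17, -3.87, 4.72]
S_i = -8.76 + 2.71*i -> [-8.76, -6.05, -3.34, -0.63, 2.08]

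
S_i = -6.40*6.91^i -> [-6.4, -44.22, -305.59, -2111.61, -14591.24]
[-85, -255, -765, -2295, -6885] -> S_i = -85*3^i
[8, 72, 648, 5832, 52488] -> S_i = 8*9^i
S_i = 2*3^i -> [2, 6, 18, 54, 162]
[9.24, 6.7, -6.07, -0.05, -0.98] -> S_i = Random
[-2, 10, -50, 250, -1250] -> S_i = -2*-5^i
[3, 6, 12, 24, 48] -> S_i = 3*2^i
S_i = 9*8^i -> [9, 72, 576, 4608, 36864]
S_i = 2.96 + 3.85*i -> [2.96, 6.81, 10.66, 14.51, 18.36]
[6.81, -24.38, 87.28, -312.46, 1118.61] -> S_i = 6.81*(-3.58)^i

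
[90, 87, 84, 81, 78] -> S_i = 90 + -3*i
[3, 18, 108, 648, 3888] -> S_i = 3*6^i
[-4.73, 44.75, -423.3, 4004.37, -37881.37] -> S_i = -4.73*(-9.46)^i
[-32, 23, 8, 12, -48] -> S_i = Random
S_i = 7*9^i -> [7, 63, 567, 5103, 45927]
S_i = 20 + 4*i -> [20, 24, 28, 32, 36]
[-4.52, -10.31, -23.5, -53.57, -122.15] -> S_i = -4.52*2.28^i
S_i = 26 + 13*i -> [26, 39, 52, 65, 78]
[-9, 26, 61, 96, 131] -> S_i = -9 + 35*i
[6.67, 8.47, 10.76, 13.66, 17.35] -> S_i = 6.67*1.27^i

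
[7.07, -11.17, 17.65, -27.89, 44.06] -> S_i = 7.07*(-1.58)^i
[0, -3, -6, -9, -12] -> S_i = 0 + -3*i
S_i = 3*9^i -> [3, 27, 243, 2187, 19683]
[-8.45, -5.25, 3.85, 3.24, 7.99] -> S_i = Random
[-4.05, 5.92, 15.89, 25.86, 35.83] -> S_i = -4.05 + 9.97*i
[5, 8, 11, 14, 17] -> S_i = 5 + 3*i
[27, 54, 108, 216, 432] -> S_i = 27*2^i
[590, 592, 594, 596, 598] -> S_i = 590 + 2*i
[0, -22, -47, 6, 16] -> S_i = Random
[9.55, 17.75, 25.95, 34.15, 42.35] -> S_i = 9.55 + 8.20*i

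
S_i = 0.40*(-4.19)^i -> [0.4, -1.68, 7.02, -29.42, 123.29]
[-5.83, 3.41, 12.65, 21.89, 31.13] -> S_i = -5.83 + 9.24*i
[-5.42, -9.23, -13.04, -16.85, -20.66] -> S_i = -5.42 + -3.81*i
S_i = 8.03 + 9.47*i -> [8.03, 17.5, 26.97, 36.44, 45.91]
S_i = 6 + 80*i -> [6, 86, 166, 246, 326]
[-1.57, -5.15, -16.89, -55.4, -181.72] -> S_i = -1.57*3.28^i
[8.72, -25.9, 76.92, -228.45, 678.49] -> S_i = 8.72*(-2.97)^i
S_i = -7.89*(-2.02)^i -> [-7.89, 15.94, -32.19, 65.03, -131.37]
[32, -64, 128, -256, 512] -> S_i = 32*-2^i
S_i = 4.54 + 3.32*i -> [4.54, 7.86, 11.18, 14.5, 17.82]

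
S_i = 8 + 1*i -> [8, 9, 10, 11, 12]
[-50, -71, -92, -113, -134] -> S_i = -50 + -21*i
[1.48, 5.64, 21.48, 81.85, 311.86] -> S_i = 1.48*3.81^i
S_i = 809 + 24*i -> [809, 833, 857, 881, 905]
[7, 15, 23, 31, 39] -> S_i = 7 + 8*i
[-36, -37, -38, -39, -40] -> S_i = -36 + -1*i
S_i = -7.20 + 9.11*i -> [-7.2, 1.91, 11.02, 20.13, 29.24]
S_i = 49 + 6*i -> [49, 55, 61, 67, 73]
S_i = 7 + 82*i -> [7, 89, 171, 253, 335]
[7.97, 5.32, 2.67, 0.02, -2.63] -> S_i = 7.97 + -2.65*i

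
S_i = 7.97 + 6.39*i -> [7.97, 14.36, 20.75, 27.14, 33.53]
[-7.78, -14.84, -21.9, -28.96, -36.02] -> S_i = -7.78 + -7.06*i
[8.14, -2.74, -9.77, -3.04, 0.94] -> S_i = Random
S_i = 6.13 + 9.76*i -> [6.13, 15.89, 25.65, 35.41, 45.17]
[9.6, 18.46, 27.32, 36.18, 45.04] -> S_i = 9.60 + 8.86*i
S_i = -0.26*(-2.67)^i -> [-0.26, 0.69, -1.85, 4.95, -13.21]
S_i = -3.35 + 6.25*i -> [-3.35, 2.9, 9.15, 15.4, 21.65]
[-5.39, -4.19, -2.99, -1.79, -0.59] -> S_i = -5.39 + 1.20*i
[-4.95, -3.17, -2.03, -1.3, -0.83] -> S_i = -4.95*0.64^i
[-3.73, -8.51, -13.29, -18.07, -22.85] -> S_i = -3.73 + -4.78*i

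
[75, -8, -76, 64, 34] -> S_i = Random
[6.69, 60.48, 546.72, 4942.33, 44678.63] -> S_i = 6.69*9.04^i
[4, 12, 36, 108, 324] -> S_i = 4*3^i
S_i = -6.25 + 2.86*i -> [-6.25, -3.39, -0.53, 2.33, 5.19]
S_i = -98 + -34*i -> [-98, -132, -166, -200, -234]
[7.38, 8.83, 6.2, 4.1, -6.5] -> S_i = Random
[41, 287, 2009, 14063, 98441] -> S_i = 41*7^i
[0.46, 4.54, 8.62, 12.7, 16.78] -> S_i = 0.46 + 4.08*i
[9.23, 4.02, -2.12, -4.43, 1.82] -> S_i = Random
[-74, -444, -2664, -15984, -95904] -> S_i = -74*6^i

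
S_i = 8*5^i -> [8, 40, 200, 1000, 5000]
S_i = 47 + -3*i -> [47, 44, 41, 38, 35]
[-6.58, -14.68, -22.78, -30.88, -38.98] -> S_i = -6.58 + -8.10*i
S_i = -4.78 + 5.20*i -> [-4.78, 0.42, 5.62, 10.82, 16.02]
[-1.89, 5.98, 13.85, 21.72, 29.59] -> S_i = -1.89 + 7.87*i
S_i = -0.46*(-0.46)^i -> [-0.46, 0.21, -0.1, 0.04, -0.02]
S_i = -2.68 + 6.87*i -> [-2.68, 4.19, 11.06, 17.93, 24.8]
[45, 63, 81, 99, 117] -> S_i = 45 + 18*i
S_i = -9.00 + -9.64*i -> [-9.0, -18.64, -28.28, -37.92, -47.56]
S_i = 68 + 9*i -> [68, 77, 86, 95, 104]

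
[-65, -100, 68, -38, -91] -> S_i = Random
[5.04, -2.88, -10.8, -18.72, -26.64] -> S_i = 5.04 + -7.92*i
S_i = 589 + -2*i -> [589, 587, 585, 583, 581]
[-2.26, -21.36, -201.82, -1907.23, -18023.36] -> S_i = -2.26*9.45^i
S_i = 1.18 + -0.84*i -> [1.18, 0.34, -0.5, -1.34, -2.18]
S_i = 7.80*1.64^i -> [7.8, 12.79, 20.98, 34.41, 56.42]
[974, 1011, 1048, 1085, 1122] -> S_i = 974 + 37*i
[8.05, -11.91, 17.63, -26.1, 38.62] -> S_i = 8.05*(-1.48)^i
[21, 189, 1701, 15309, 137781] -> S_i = 21*9^i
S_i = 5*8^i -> [5, 40, 320, 2560, 20480]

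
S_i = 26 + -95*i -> [26, -69, -164, -259, -354]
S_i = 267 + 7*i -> [267, 274, 281, 288, 295]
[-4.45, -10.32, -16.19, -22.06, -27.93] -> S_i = -4.45 + -5.87*i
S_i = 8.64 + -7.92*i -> [8.64, 0.72, -7.2, -15.12, -23.04]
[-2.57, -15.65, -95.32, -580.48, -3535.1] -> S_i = -2.57*6.09^i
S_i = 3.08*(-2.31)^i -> [3.08, -7.11, 16.44, -37.97, 87.7]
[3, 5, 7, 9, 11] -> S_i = 3 + 2*i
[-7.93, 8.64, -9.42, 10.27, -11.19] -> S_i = -7.93*(-1.09)^i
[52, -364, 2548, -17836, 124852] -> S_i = 52*-7^i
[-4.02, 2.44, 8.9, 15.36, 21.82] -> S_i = -4.02 + 6.46*i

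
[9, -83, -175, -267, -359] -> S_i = 9 + -92*i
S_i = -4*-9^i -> [-4, 36, -324, 2916, -26244]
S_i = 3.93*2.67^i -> [3.93, 10.49, 28.02, 74.8, 199.73]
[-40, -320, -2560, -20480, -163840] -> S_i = -40*8^i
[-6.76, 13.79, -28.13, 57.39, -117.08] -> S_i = -6.76*(-2.04)^i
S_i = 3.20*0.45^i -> [3.2, 1.44, 0.65, 0.29, 0.13]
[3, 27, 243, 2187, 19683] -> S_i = 3*9^i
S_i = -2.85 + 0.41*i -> [-2.85, -2.44, -2.03, -1.62, -1.21]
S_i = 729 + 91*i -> [729, 820, 911, 1002, 1093]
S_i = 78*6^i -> [78, 468, 2808, 16848, 101088]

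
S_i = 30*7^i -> [30, 210, 1470, 10290, 72030]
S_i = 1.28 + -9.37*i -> [1.28, -8.09, -17.46, -26.83, -36.2]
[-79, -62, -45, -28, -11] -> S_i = -79 + 17*i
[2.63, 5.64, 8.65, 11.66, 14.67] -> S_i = 2.63 + 3.01*i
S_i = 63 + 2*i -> [63, 65, 67, 69, 71]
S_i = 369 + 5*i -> [369, 374, 379, 384, 389]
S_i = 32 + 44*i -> [32, 76, 120, 164, 208]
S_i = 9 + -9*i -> [9, 0, -9, -18, -27]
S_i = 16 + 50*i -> [16, 66, 116, 166, 216]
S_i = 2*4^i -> [2, 8, 32, 128, 512]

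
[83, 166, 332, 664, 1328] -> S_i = 83*2^i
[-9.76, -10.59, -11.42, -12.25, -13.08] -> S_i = -9.76 + -0.83*i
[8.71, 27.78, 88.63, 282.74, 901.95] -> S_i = 8.71*3.19^i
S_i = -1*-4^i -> [-1, 4, -16, 64, -256]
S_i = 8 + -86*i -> [8, -78, -164, -250, -336]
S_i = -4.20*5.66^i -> [-4.2, -23.77, -134.55, -761.55, -4310.37]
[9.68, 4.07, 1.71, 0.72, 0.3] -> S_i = 9.68*0.42^i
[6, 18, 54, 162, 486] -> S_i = 6*3^i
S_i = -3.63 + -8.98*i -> [-3.63, -12.61, -21.59, -30.57, -39.55]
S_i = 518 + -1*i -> [518, 517, 516, 515, 514]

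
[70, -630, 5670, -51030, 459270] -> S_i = 70*-9^i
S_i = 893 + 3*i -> [893, 896, 899, 902, 905]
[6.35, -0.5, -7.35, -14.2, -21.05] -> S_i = 6.35 + -6.85*i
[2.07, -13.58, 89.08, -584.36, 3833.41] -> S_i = 2.07*(-6.56)^i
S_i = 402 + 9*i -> [402, 411, 420, 429, 438]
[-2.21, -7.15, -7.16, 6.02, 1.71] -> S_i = Random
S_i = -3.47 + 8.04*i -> [-3.47, 4.57, 12.61, 20.65, 28.69]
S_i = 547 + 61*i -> [547, 608, 669, 730, 791]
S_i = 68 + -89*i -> [68, -21, -110, -199, -288]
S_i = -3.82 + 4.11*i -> [-3.82, 0.29, 4.4, 8.51, 12.62]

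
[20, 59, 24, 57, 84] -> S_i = Random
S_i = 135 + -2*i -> [135, 133, 131, 129, 127]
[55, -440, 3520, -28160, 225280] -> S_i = 55*-8^i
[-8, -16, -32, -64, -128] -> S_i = -8*2^i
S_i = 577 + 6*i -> [577, 583, 589, 595, 601]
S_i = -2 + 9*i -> [-2, 7, 16, 25, 34]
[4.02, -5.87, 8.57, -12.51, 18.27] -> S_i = 4.02*(-1.46)^i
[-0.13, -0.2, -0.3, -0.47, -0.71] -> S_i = -0.13*1.53^i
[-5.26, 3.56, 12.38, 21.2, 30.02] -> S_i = -5.26 + 8.82*i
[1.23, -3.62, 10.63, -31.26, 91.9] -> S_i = 1.23*(-2.94)^i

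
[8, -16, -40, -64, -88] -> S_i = 8 + -24*i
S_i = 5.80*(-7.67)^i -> [5.8, -44.49, 341.21, -2617.06, 20072.87]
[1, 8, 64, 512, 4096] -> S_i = 1*8^i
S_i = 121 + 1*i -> [121, 122, 123, 124, 125]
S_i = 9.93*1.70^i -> [9.93, 16.88, 28.7, 48.79, 82.94]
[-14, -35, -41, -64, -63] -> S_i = Random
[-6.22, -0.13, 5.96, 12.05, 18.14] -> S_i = -6.22 + 6.09*i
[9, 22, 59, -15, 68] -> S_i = Random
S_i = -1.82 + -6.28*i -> [-1.82, -8.1, -14.38, -20.66, -26.94]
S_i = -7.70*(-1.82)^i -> [-7.7, 14.01, -25.51, 46.42, -84.48]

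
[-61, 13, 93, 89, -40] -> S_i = Random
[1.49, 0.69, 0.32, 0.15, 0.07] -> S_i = 1.49*0.46^i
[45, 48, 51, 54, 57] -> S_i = 45 + 3*i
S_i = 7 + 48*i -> [7, 55, 103, 151, 199]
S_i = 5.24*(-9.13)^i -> [5.24, -47.84, 436.79, -3987.89, 36409.47]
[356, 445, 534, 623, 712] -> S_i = 356 + 89*i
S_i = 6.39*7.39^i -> [6.39, 47.22, 348.97, 2578.9, 19058.06]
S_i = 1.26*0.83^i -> [1.26, 1.05, 0.87, 0.72, 0.6]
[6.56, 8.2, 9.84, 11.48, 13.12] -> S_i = 6.56 + 1.64*i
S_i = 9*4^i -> [9, 36, 144, 576, 2304]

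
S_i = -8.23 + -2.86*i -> [-8.23, -11.09, -13.95, -16.81, -19.67]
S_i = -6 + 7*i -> [-6, 1, 8, 15, 22]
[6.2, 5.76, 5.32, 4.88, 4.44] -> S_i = 6.20 + -0.44*i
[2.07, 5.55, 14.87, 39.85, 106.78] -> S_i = 2.07*2.68^i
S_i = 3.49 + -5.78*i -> [3.49, -2.29, -8.07, -13.85, -19.63]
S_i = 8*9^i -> [8, 72, 648, 5832, 52488]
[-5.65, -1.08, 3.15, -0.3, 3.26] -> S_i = Random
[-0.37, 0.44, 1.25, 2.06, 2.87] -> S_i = -0.37 + 0.81*i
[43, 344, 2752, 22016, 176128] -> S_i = 43*8^i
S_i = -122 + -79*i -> [-122, -201, -280, -359, -438]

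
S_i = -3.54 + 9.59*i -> [-3.54, 6.05, 15.64, 25.23, 34.82]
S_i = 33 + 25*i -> [33, 58, 83, 108, 133]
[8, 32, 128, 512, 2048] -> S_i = 8*4^i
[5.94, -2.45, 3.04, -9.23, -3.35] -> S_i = Random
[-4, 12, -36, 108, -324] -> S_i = -4*-3^i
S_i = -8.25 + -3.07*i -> [-8.25, -11.32, -14.39, -17.46, -20.53]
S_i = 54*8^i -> [54, 432, 3456, 27648, 221184]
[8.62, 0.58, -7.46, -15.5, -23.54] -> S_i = 8.62 + -8.04*i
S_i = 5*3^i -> [5, 15, 45, 135, 405]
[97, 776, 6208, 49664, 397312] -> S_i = 97*8^i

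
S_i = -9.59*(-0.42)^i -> [-9.59, 4.03, -1.69, 0.71, -0.3]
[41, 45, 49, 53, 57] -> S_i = 41 + 4*i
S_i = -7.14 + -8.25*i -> [-7.14, -15.39, -23.64, -31.89, -40.14]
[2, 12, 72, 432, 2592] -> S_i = 2*6^i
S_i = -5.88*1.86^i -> [-5.88, -10.94, -20.34, -37.84, -70.38]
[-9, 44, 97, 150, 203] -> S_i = -9 + 53*i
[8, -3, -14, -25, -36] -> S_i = 8 + -11*i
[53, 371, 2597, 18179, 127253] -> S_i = 53*7^i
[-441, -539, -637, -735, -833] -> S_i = -441 + -98*i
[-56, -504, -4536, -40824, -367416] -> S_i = -56*9^i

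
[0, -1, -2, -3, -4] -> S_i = 0 + -1*i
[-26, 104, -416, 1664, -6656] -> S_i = -26*-4^i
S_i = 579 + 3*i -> [579, 582, 585, 588, 591]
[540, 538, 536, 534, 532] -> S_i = 540 + -2*i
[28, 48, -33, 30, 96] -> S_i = Random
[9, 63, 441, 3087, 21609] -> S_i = 9*7^i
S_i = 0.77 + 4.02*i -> [0.77, 4.79, 8.81, 12.83, 16.85]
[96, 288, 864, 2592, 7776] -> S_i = 96*3^i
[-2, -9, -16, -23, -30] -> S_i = -2 + -7*i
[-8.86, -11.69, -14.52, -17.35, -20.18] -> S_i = -8.86 + -2.83*i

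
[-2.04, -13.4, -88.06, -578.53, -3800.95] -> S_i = -2.04*6.57^i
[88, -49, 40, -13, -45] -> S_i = Random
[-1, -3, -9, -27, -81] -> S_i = -1*3^i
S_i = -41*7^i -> [-41, -287, -2009, -14063, -98441]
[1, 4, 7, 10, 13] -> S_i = 1 + 3*i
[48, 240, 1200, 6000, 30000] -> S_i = 48*5^i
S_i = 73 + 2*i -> [73, 75, 77, 79, 81]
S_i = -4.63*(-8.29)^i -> [-4.63, 38.38, -318.19, 2637.82, -21867.5]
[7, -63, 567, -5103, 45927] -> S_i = 7*-9^i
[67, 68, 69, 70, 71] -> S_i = 67 + 1*i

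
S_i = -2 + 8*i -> [-2, 6, 14, 22, 30]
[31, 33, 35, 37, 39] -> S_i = 31 + 2*i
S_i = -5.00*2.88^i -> [-5.0, -14.4, -41.47, -119.44, -343.99]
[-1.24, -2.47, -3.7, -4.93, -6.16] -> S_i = -1.24 + -1.23*i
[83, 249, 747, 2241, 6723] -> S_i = 83*3^i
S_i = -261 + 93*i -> [-261, -168, -75, 18, 111]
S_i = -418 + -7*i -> [-418, -425, -432, -439, -446]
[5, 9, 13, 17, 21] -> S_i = 5 + 4*i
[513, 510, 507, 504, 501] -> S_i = 513 + -3*i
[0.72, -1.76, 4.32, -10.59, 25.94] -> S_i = 0.72*(-2.45)^i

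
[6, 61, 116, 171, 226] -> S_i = 6 + 55*i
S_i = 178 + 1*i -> [178, 179, 180, 181, 182]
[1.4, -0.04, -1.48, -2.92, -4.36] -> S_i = 1.40 + -1.44*i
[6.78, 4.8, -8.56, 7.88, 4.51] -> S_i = Random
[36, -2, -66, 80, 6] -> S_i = Random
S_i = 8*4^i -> [8, 32, 128, 512, 2048]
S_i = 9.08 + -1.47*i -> [9.08, 7.61, 6.14, 4.67, 3.2]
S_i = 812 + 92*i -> [812, 904, 996, 1088, 1180]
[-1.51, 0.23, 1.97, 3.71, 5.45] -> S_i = -1.51 + 1.74*i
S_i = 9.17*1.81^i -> [9.17, 16.6, 30.04, 54.38, 98.42]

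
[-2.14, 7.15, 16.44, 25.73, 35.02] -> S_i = -2.14 + 9.29*i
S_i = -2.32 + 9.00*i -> [-2.32, 6.68, 15.68, 24.68, 33.68]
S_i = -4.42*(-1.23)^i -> [-4.42, 5.44, -6.69, 8.23, -10.12]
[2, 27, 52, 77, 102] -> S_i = 2 + 25*i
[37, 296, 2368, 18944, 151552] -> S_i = 37*8^i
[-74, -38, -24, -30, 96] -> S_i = Random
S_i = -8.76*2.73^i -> [-8.76, -23.91, -65.29, -178.23, -486.58]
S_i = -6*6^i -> [-6, -36, -216, -1296, -7776]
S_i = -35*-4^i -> [-35, 140, -560, 2240, -8960]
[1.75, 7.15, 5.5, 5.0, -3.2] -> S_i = Random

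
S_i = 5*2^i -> [5, 10, 20, 40, 80]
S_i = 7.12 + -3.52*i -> [7.12, 3.6, 0.08, -3.44, -6.96]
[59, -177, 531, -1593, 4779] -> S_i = 59*-3^i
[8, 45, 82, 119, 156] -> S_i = 8 + 37*i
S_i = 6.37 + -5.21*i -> [6.37, 1.16, -4.05, -9.26, -14.47]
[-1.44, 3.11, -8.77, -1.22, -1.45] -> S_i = Random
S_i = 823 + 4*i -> [823, 827, 831, 835, 839]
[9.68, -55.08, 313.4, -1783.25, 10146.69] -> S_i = 9.68*(-5.69)^i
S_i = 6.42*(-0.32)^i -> [6.42, -2.05, 0.66, -0.21, 0.07]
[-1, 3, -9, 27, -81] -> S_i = -1*-3^i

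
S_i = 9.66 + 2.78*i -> [9.66, 12.44, 15.22, 18.0, 20.78]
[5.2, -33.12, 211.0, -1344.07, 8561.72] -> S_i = 5.20*(-6.37)^i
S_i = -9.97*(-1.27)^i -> [-9.97, 12.66, -16.08, 20.42, -25.94]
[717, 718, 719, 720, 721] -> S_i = 717 + 1*i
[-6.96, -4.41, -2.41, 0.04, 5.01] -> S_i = Random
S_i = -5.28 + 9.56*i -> [-5.28, 4.28, 13.84, 23.4, 32.96]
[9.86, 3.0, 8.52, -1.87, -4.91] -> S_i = Random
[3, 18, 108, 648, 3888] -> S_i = 3*6^i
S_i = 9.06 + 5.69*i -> [9.06, 14.75, 20.44, 26.13, 31.82]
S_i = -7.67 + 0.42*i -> [-7.67, -7.25, -6.83, -6.41, -5.99]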